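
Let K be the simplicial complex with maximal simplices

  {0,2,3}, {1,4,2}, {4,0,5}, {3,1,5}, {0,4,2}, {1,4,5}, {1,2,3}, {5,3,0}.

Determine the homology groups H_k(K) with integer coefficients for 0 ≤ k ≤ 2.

H_0 = Z,  H_1 = 0,  H_2 = Z.

Take the total order 0 < 1 < 2 < 3 < 4 < 5 on the vertex set. Then K (dimension 2) consists of the simplices:

  0-simplices (6): [0], [1], [2], [3], [4], [5]
  1-simplices (12): [0,2], [0,3], [0,4], [0,5], [1,2], [1,3], [1,4], [1,5], [2,3], [2,4], [3,5], [4,5]
  2-simplices (8): [0,2,3], [0,2,4], [0,3,5], [0,4,5], [1,2,3], [1,2,4], [1,3,5], [1,4,5]

Hence C_0 ≅ Z^6, C_1 ≅ Z^12, C_2 ≅ Z^8.

∂_1: C_1 → C_0 sends each edge [p,q] (with p < q) to q − p.
The resulting 6×12 matrix has rank 5, and its Smith normal form has invariant factors (1,1,1,1,1).

The boundary map ∂_2: C_2 → C_1 acts by ∂[p,q,r] = [q,r] − [p,r] + [p,q]. For instance
  ∂[1,3,5] = [3,5] − [1,5] + [1,3],
  ∂[1,2,3] = [2,3] − [1,3] + [1,2].
This gives a 12×8 integer matrix of rank 7; reducing to Smith normal form yields diagonal entries (1,1,1,1,1,1,1).

Reading off H_k = ker ∂_k / im ∂_{k+1}:

  H_0: rank C_0 − rank ∂_1 = 6 − 5 = 1, and the invariant factors of ∂_1 are all 1, so H_0 = Z.
  H_1: rank ker ∂_1 − rank ∂_2 = (12 − 5) − 7 = 0, and the invariant factors of ∂_2 are all 1, so H_1 = 0.
  H_2: rank ker ∂_2 − rank ∂_3 = (8 − 7) − 0 = 1, and there is no ∂_3, so H_2 = Z.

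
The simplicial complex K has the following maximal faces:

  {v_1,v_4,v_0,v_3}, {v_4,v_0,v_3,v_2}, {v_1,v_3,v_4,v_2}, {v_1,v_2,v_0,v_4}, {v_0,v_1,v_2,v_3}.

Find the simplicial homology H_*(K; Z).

Take the total order v_0 < v_1 < v_2 < v_3 < v_4 on the vertex set. Then K (dimension 3) consists of the simplices:

  0-simplices (5): [v_0], [v_1], [v_2], [v_3], [v_4]
  1-simplices (10): [v_0,v_1], [v_0,v_2], [v_0,v_3], [v_0,v_4], [v_1,v_2], [v_1,v_3], [v_1,v_4], [v_2,v_3], [v_2,v_4], [v_3,v_4]
  2-simplices (10): [v_0,v_1,v_2], [v_0,v_1,v_3], [v_0,v_1,v_4], [v_0,v_2,v_3], [v_0,v_2,v_4], [v_0,v_3,v_4], [v_1,v_2,v_3], [v_1,v_2,v_4], [v_1,v_3,v_4], [v_2,v_3,v_4]
  3-simplices (5): [v_0,v_1,v_2,v_3], [v_0,v_1,v_2,v_4], [v_0,v_1,v_3,v_4], [v_0,v_2,v_3,v_4], [v_1,v_2,v_3,v_4]

Hence C_0 ≅ Z^5, C_1 ≅ Z^10, C_2 ≅ Z^10, C_3 ≅ Z^5.

∂_1: C_1 → C_0 sends each edge [p,q] (with p < q) to q − p.
As a 5×10 matrix over Z this has rank 4, with invariant factors (1,1,1,1).

∂_2: C_2 → C_1 sends each 2-simplex [p,q,r] to [q,r] − [p,r] + [p,q]. For instance
  ∂[v_1,v_3,v_4] = [v_3,v_4] − [v_1,v_4] + [v_1,v_3],
  ∂[v_0,v_2,v_3] = [v_2,v_3] − [v_0,v_3] + [v_0,v_2].
The 10×10 boundary matrix has rank 6 and Smith normal form diag(1,1,1,1,1,1).

The boundary map ∂_3: C_3 → C_2 sends each 3-simplex σ to the alternating sum Σ_i (−1)^i (σ with its i-th vertex removed). For instance
  ∂[v_0,v_1,v_3,v_4] = [v_1,v_3,v_4] − [v_0,v_3,v_4] + [v_0,v_1,v_4] − [v_0,v_1,v_3],
  ∂[v_0,v_1,v_2,v_4] = [v_1,v_2,v_4] − [v_0,v_2,v_4] + [v_0,v_1,v_4] − [v_0,v_1,v_2].
The 10×5 boundary matrix has rank 4 and Smith normal form diag(1,1,1,1).

From H_k ≅ ker(∂_k) / im(∂_{k+1}) we obtain:

  H_0: rank C_0 − rank ∂_1 = 5 − 4 = 1, and the invariant factors of ∂_1 are all 1, so H_0 = Z.
  H_1: rank ker ∂_1 − rank ∂_2 = (10 − 4) − 6 = 0, and the invariant factors of ∂_2 are all 1, so H_1 = 0.
  H_2: rank ker ∂_2 − rank ∂_3 = (10 − 6) − 4 = 0, and the invariant factors of ∂_3 are all 1, so H_2 = 0.
  H_3: rank ker ∂_3 − rank ∂_4 = (5 − 4) − 0 = 1, and there is no ∂_4, so H_3 = Z.

H_0 ≅ Z,  H_1 = 0,  H_2 = 0,  H_3 ≅ Z.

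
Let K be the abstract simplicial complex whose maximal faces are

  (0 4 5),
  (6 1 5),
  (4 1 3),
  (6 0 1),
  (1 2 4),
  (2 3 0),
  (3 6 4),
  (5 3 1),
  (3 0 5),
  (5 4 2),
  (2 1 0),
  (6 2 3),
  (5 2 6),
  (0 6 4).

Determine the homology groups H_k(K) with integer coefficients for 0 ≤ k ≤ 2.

H_0 ≅ Z,  H_1 ≅ Z^2,  H_2 ≅ Z.

Take the total order 0 < 1 < 2 < 3 < 4 < 5 < 6 on the vertex set. Then K (dimension 2) consists of the simplices:

  0-simplices (7): [0], [1], [2], [3], [4], [5], [6]
  1-simplices (21): [0,1], [0,2], [0,3], [0,4], [0,5], [0,6], [1,2], [1,3], [1,4], [1,5], [1,6], [2,3], [2,4], [2,5], [2,6], [3,4], [3,5], [3,6], [4,5], [4,6], [5,6]
  2-simplices (14): [0,1,2], [0,1,6], [0,2,3], [0,3,5], [0,4,5], [0,4,6], [1,2,4], [1,3,4], [1,3,5], [1,5,6], [2,3,6], [2,4,5], [2,5,6], [3,4,6]

so the chain groups are C_0 ≅ Z^7, C_1 ≅ Z^21, C_2 ≅ Z^14.

Boundary ∂_1: C_1 → C_0 maps an edge to its endpoints' difference, ∂[p,q] = q − p. For instance
  ∂[0,5] = [5] − [0].
As a 7×21 matrix over Z this has rank 6, with invariant factors (1,1,1,1,1,1).

∂_2: C_2 → C_1 maps a triangle to the signed sum of its edges. For instance
  ∂[0,1,6] = [1,6] − [0,6] + [0,1],
  ∂[0,2,3] = [2,3] − [0,3] + [0,2].
This gives a 21×14 integer matrix of rank 13; reducing to Smith normal form yields diagonal entries (1,1,1,1,1,1,1,1,1,1,1,1,1).

Reading off H_k = ker ∂_k / im ∂_{k+1}:

  H_0: rank C_0 − rank ∂_1 = 7 − 6 = 1, and the invariant factors of ∂_1 are all 1, so H_0 ≅ Z.
  H_1: rank ker ∂_1 − rank ∂_2 = (21 − 6) − 13 = 2, and the invariant factors of ∂_2 are all 1, so H_1 ≅ Z^2.
  H_2: rank ker ∂_2 − rank ∂_3 = (14 − 13) − 0 = 1, and there is no ∂_3, so H_2 ≅ Z.

As a check, the Euler characteristic is 7 − 21 + 14 = 0, which agrees with 1 − 2 + 1 = 0.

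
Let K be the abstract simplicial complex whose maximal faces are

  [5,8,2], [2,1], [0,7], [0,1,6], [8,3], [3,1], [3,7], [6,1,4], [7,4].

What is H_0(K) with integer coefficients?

H_0 = Z.

Order the vertices as 0 < 1 < 2 < 3 < 4 < 5 < 6 < 7 < 8. Listing each simplex with vertices in this order, K has dimension 2 with simplices:

  0-simplices (9): [0], [1], [2], [3], [4], [5], [6], [7], [8]
  1-simplices (14): [0,1], [0,6], [0,7], [1,2], [1,3], [1,4], [1,6], [2,5], [2,8], [3,7], [3,8], [4,6], [4,7], [5,8]
  2-simplices (3): [0,1,6], [1,4,6], [2,5,8]

so the chain groups are C_0 ≅ Z^9, C_1 ≅ Z^14, C_2 ≅ Z^3.

The boundary map ∂_1: C_1 → C_0 maps an edge to its endpoints' difference, ∂[p,q] = q − p.
The resulting 9×14 matrix has rank 8, and its Smith normal form has invariant factors (1,1,1,1,1,1,1,1).

The boundary map ∂_2: C_2 → C_1 maps a triangle to the signed sum of its edges. For instance
  ∂[0,1,6] = [1,6] − [0,6] + [0,1],
  ∂[1,4,6] = [4,6] − [1,6] + [1,4].
This gives a 14×3 integer matrix of rank 3; reducing to Smith normal form yields diagonal entries (1,1,1).

Now H_k = ker ∂_k / im ∂_{k+1}, so:

  H_0: rank C_0 − rank ∂_1 = 9 − 8 = 1, and the invariant factors of ∂_1 are all 1, so H_0 = Z.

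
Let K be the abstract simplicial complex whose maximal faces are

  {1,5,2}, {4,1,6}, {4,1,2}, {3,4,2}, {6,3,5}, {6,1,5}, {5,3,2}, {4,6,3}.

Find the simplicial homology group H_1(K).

H_1 ≅ 0.

Fix the vertex order 1 < 2 < 3 < 4 < 5 < 6 and write every simplex with vertices in increasing order. Then dim K = 2 and the simplices of K are:

  0-simplices (6): [1], [2], [3], [4], [5], [6]
  1-simplices (12): [1,2], [1,4], [1,5], [1,6], [2,3], [2,4], [2,5], [3,4], [3,5], [3,6], [4,6], [5,6]
  2-simplices (8): [1,2,4], [1,2,5], [1,4,6], [1,5,6], [2,3,4], [2,3,5], [3,4,6], [3,5,6]

giving chain groups C_0 ≅ Z^6, C_1 ≅ Z^12, C_2 ≅ Z^8.

Boundary ∂_1: C_1 → C_0 maps an edge to its endpoints' difference, ∂[p,q] = q − p.
As a 6×12 matrix over Z this has rank 5, with invariant factors (1,1,1,1,1).

∂_2: C_2 → C_1 sends each 2-simplex [p,q,r] to [q,r] − [p,r] + [p,q]. For instance
  ∂[1,4,6] = [4,6] − [1,6] + [1,4],
  ∂[1,5,6] = [5,6] − [1,6] + [1,5].
This gives a 12×8 integer matrix of rank 7; reducing to Smith normal form yields diagonal entries (1,1,1,1,1,1,1).

Now H_k = ker ∂_k / im ∂_{k+1}, so:

  H_1: rank ker ∂_1 − rank ∂_2 = (12 − 5) − 7 = 0, and the invariant factors of ∂_2 are all 1, so H_1 = 0.

(K is a triangulation of the 2-sphere S^2.)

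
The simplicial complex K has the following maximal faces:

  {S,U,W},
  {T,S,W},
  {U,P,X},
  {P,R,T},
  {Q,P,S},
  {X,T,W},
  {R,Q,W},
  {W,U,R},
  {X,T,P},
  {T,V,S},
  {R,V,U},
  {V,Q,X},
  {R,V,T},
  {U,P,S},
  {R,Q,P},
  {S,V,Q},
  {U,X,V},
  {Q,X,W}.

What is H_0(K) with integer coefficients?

Fix the vertex order P < Q < R < S < T < U < V < W < X and write every simplex with vertices in increasing order. Then dim K = 2 and the simplices of K are:

  0-simplices (9): P, Q, R, S, T, U, V, W, X
  1-simplices (27): PQ, PR, PS, PT, PU, PX, QR, QS, QV, QW, QX, RT, RU, RV, RW, ST, SU, SV, SW, TV, TW, TX, UV, UW, UX, VX, WX
  2-simplices (18): PQR, PQS, PRT, PSU, PTX, PUX, QRW, QSV, QVX, QWX, RTV, RUV, RUW, STV, STW, SUW, TWX, UVX

Hence C_0 ≅ Z^9, C_1 ≅ Z^27, C_2 ≅ Z^18.

The boundary map ∂_1: C_1 → C_0 maps an edge to its endpoints' difference, ∂[p,q] = q − p. For instance
  ∂ST = T − S.
This gives a 9×27 integer matrix of rank 8; reducing to Smith normal form yields diagonal entries (1,1,1,1,1,1,1,1).

∂_2: C_2 → C_1 acts by ∂[p,q,r] = [q,r] − [p,r] + [p,q]. For instance
  ∂RTV = TV − RV + RT,
  ∂PTX = TX − PX + PT.
As a 27×18 matrix over Z this has rank 17, with invariant factors (1,1,1,1,1,1,1,1,1,1,1,1,1,1,1,1,1).

Now H_k = ker ∂_k / im ∂_{k+1}, so:

  H_0: rank C_0 − rank ∂_1 = 9 − 8 = 1, and the invariant factors of ∂_1 are all 1, so H_0 = Z.

H_0 ≅ Z.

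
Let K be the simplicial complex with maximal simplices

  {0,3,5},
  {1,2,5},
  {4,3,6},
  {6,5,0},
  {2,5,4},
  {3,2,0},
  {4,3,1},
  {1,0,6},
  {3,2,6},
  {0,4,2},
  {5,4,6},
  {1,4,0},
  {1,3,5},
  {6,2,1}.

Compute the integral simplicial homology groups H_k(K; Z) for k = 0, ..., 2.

H_0 ≅ Z,  H_1 ≅ Z^2,  H_2 ≅ Z.

Order the vertices as 0 < 1 < 2 < 3 < 4 < 5 < 6. Listing each simplex with vertices in this order, K has dimension 2 with simplices:

  0-simplices (7): [0], [1], [2], [3], [4], [5], [6]
  1-simplices (21): [0,1], [0,2], [0,3], [0,4], [0,5], [0,6], [1,2], [1,3], [1,4], [1,5], [1,6], [2,3], [2,4], [2,5], [2,6], [3,4], [3,5], [3,6], [4,5], [4,6], [5,6]
  2-simplices (14): [0,1,4], [0,1,6], [0,2,3], [0,2,4], [0,3,5], [0,5,6], [1,2,5], [1,2,6], [1,3,4], [1,3,5], [2,3,6], [2,4,5], [3,4,6], [4,5,6]

Hence C_0 ≅ Z^7, C_1 ≅ Z^21, C_2 ≅ Z^14.

Boundary ∂_1: C_1 → C_0 is given by ∂[p,q] = [q] − [p].
This gives a 7×21 integer matrix of rank 6; reducing to Smith normal form yields diagonal entries (1,1,1,1,1,1).

∂_2: C_2 → C_1 sends each 2-simplex [p,q,r] to [q,r] − [p,r] + [p,q]. For instance
  ∂[0,3,5] = [3,5] − [0,5] + [0,3],
  ∂[2,4,5] = [4,5] − [2,5] + [2,4].
The 21×14 boundary matrix has rank 13 and Smith normal form diag(1,1,1,1,1,1,1,1,1,1,1,1,1).

Computing H_k = (kernel of ∂_k) / (image of ∂_{k+1}):

  H_0: rank C_0 − rank ∂_1 = 7 − 6 = 1, and the invariant factors of ∂_1 are all 1, so H_0 = Z.
  H_1: rank ker ∂_1 − rank ∂_2 = (21 − 6) − 13 = 2, and the invariant factors of ∂_2 are all 1, so H_1 = Z^2.
  H_2: rank ker ∂_2 − rank ∂_3 = (14 − 13) − 0 = 1, and there is no ∂_3, so H_2 = Z.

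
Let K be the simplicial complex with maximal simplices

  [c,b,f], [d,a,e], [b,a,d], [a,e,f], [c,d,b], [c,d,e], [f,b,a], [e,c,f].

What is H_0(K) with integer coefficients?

Order the vertices as a < b < c < d < e < f. Listing each simplex with vertices in this order, K has dimension 2 with simplices:

  0-simplices (6): a, b, c, d, e, f
  1-simplices (12): ab, ad, ae, af, bc, bd, bf, cd, ce, cf, de, ef
  2-simplices (8): abd, abf, ade, aef, bcd, bcf, cde, cef

Hence C_0 ≅ Z^6, C_1 ≅ Z^12, C_2 ≅ Z^8.

∂_1: C_1 → C_0 is given by ∂[p,q] = [q] − [p]. For instance
  ∂bd = d − b.
The resulting 6×12 matrix has rank 5, and its Smith normal form has invariant factors (1,1,1,1,1).

The boundary map ∂_2: C_2 → C_1 maps a triangle to the signed sum of its edges. For instance
  ∂bcf = cf − bf + bc,
  ∂abf = bf − af + ab.
This gives a 12×8 integer matrix of rank 7; reducing to Smith normal form yields diagonal entries (1,1,1,1,1,1,1).

Computing H_k = (kernel of ∂_k) / (image of ∂_{k+1}):

  H_0: rank C_0 − rank ∂_1 = 6 − 5 = 1, and the invariant factors of ∂_1 are all 1, so H_0 ≅ Z.

H_0 = Z.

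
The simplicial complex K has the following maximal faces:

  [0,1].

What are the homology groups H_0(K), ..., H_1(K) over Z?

H_0 ≅ Z,  H_1 = 0.

Fix the vertex order 0 < 1 and write every simplex with vertices in increasing order. Then dim K = 1 and the simplices of K are:

  0-simplices (2): [0], [1]
  1-simplices (1): [0,1]

so the chain groups are C_0 ≅ Z^2, C_1 ≅ Z^1.

The boundary map ∂_1: C_1 → C_0 maps an edge to its endpoints' difference, ∂[p,q] = q − p. For instance
  ∂[0,1] = [1] − [0].
As a 2×1 matrix over Z this has rank 1, with invariant factors (1).

Reading off H_k = ker ∂_k / im ∂_{k+1}:

  H_0: rank C_0 − rank ∂_1 = 2 − 1 = 1, and the invariant factors of ∂_1 are all 1, so H_0 ≅ Z.
  H_1: rank ker ∂_1 − rank ∂_2 = (1 − 1) − 0 = 0, and there is no ∂_2, so H_1 ≅ 0.

(K is a triangulation of the 1-simplex.)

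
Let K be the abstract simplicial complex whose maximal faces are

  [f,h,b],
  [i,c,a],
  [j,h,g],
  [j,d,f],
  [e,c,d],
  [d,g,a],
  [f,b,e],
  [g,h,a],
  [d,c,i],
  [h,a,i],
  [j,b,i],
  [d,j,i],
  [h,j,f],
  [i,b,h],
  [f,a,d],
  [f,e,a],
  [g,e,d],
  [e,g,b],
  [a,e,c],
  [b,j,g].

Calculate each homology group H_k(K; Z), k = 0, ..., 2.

We work with the vertex ordering a < b < c < d < e < f < g < h < i < j. The simplices of K, each written with vertices in increasing order, are:

  0-simplices (10): a, b, c, d, e, f, g, h, i, j
  1-simplices (30): ac, ad, ae, af, ag, ah, ai, be, bf, bg, bh, bi, bj, cd, ce, ci, de, df, dg, di, dj, ef, eg, fh, fj, gh, gj, hi, hj, ij
  2-simplices (20): ace, aci, adf, adg, aef, agh, ahi, bef, beg, bfh, bgj, bhi, bij, cde, cdi, deg, dfj, dij, fhj, ghj

so the chain groups are C_0 ≅ Z^10, C_1 ≅ Z^30, C_2 ≅ Z^20.

∂_1: C_1 → C_0 is given by ∂[p,q] = [q] − [p].
This gives a 10×30 integer matrix of rank 9; reducing to Smith normal form yields diagonal entries (1,1,1,1,1,1,1,1,1).

∂_2: C_2 → C_1 sends each 2-simplex [p,q,r] to [q,r] − [p,r] + [p,q]. For instance
  ∂aef = ef − af + ae,
  ∂bfh = fh − bh + bf.
The 30×20 boundary matrix has rank 20 and Smith normal form diag(1,1,1,1,1,1,1,1,1,1,1,1,1,1,1,1,1,1,1,2).

Now H_k = ker ∂_k / im ∂_{k+1}, so:

  H_0: rank C_0 − rank ∂_1 = 10 − 9 = 1, and the invariant factors of ∂_1 are all 1, so H_0 = Z.
  H_1: rank ker ∂_1 − rank ∂_2 = (30 − 9) − 20 = 1, and ∂_2 has invariant factor 2 > 1, so H_1 = Z ⊕ Z_2.
  H_2: rank ker ∂_2 − rank ∂_3 = (20 − 20) − 0 = 0, and there is no ∂_3, so H_2 = 0.

(K is a triangulation of the Klein bottle.)

H_0 = Z,  H_1 = Z ⊕ Z_2,  H_2 = 0.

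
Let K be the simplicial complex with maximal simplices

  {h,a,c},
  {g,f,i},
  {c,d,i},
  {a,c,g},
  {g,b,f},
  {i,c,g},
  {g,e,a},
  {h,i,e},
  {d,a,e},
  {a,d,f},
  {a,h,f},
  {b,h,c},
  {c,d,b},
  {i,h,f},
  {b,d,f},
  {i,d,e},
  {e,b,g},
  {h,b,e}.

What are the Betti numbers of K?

We work with the vertex ordering a < b < c < d < e < f < g < h < i. The simplices of K, each written with vertices in increasing order, are:

  0-simplices (9): a, b, c, d, e, f, g, h, i
  1-simplices (27): ac, ad, ae, af, ag, ah, bc, bd, be, bf, bg, bh, cd, cg, ch, ci, de, df, di, eg, eh, ei, fg, fh, fi, gi, hi
  2-simplices (18): acg, ach, ade, adf, aeg, afh, bcd, bch, bdf, beg, beh, bfg, cdi, cgi, dei, ehi, fgi, fhi

giving chain groups C_0 ≅ Z^9, C_1 ≅ Z^27, C_2 ≅ Z^18.

Boundary ∂_1: C_1 → C_0 is given by ∂[p,q] = [q] − [p].
The resulting 9×27 matrix has rank 8, and its Smith normal form has invariant factors (1,1,1,1,1,1,1,1).

∂_2: C_2 → C_1 maps a triangle to the signed sum of its edges. For instance
  ∂fhi = hi − fi + fh,
  ∂ade = de − ae + ad.
As a 27×18 matrix over Z this has rank 17, with invariant factors (1,1,1,1,1,1,1,1,1,1,1,1,1,1,1,1,1).

Reading off H_k = ker ∂_k / im ∂_{k+1}:

  H_0: rank C_0 − rank ∂_1 = 9 − 8 = 1, and the invariant factors of ∂_1 are all 1, so H_0 ≅ Z.
  H_1: rank ker ∂_1 − rank ∂_2 = (27 − 8) − 17 = 2, and the invariant factors of ∂_2 are all 1, so H_1 ≅ Z^2.
  H_2: rank ker ∂_2 − rank ∂_3 = (18 − 17) − 0 = 1, and there is no ∂_3, so H_2 ≅ Z.

As a check, the Euler characteristic is 9 − 27 + 18 = 0, which agrees with 1 − 2 + 1 = 0.

Hence the Betti numbers are b_0 = 1, b_1 = 2, b_2 = 1.

b_0 = 1, b_1 = 2, b_2 = 1.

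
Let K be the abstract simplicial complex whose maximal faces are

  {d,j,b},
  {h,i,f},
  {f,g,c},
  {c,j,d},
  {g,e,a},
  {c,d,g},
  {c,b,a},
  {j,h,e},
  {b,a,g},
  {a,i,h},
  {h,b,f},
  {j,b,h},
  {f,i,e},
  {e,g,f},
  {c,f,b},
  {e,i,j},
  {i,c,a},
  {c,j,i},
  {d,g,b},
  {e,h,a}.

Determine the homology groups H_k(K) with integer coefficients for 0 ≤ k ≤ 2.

Take the total order a < b < c < d < e < f < g < h < i < j on the vertex set. Then K (dimension 2) consists of the simplices:

  0-simplices (10): a, b, c, d, e, f, g, h, i, j
  1-simplices (30): ab, ac, ae, ag, ah, ai, bc, bd, bf, bg, bh, bj, cd, cf, cg, ci, cj, dg, dj, ef, eg, eh, ei, ej, fg, fh, fi, hi, hj, ij
  2-simplices (20): abc, abg, aci, aeg, aeh, ahi, bcf, bdg, bdj, bfh, bhj, cdg, cdj, cfg, cij, efg, efi, ehj, eij, fhi

Hence C_0 ≅ Z^10, C_1 ≅ Z^30, C_2 ≅ Z^20.

The boundary map ∂_1: C_1 → C_0 sends each edge [p,q] (with p < q) to q − p.
The resulting 10×30 matrix has rank 9, and its Smith normal form has invariant factors (1,1,1,1,1,1,1,1,1).

∂_2: C_2 → C_1 maps a triangle to the signed sum of its edges. For instance
  ∂aci = ci − ai + ac,
  ∂bdj = dj − bj + bd.
As a 30×20 matrix over Z this has rank 20, with invariant factors (1,1,1,1,1,1,1,1,1,1,1,1,1,1,1,1,1,1,1,2).

From H_k ≅ ker(∂_k) / im(∂_{k+1}) we obtain:

  H_0: rank C_0 − rank ∂_1 = 10 − 9 = 1, and the invariant factors of ∂_1 are all 1, so H_0 ≅ Z.
  H_1: rank ker ∂_1 − rank ∂_2 = (30 − 9) − 20 = 1, and ∂_2 has invariant factor 2 > 1, so H_1 ≅ Z ⊕ Z_2.
  H_2: rank ker ∂_2 − rank ∂_3 = (20 − 20) − 0 = 0, and there is no ∂_3, so H_2 ≅ 0.

H_0 = Z,  H_1 = Z ⊕ Z_2,  H_2 = 0.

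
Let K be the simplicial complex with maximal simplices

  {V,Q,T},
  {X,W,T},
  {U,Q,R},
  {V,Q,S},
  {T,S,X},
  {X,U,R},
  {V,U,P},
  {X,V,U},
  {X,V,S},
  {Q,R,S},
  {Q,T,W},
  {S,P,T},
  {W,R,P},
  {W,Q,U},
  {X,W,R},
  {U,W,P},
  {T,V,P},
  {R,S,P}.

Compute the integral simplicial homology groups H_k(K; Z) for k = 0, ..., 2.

H_0 = Z,  H_1 = Z ⊕ Z/2,  H_2 = 0.

Order the vertices as P < Q < R < S < T < U < V < W < X. Listing each simplex with vertices in this order, K has dimension 2 with simplices:

  0-simplices (9): P, Q, R, S, T, U, V, W, X
  1-simplices (27): PR, PS, PT, PU, PV, PW, QR, QS, QT, QU, QV, QW, RS, RU, RW, RX, ST, SV, SX, TV, TW, TX, UV, UW, UX, VX, WX
  2-simplices (18): PRS, PRW, PST, PTV, PUV, PUW, QRS, QRU, QSV, QTV, QTW, QUW, RUX, RWX, STX, SVX, TWX, UVX

giving chain groups C_0 ≅ Z^9, C_1 ≅ Z^27, C_2 ≅ Z^18.

Boundary ∂_1: C_1 → C_0 sends each edge [p,q] (with p < q) to q − p. For instance
  ∂RW = W − R.
The resulting 9×27 matrix has rank 8, and its Smith normal form has invariant factors (1,1,1,1,1,1,1,1).

Boundary ∂_2: C_2 → C_1 sends each 2-simplex [p,q,r] to [q,r] − [p,r] + [p,q]. For instance
  ∂PUW = UW − PW + PU,
  ∂QSV = SV − QV + QS.
This gives a 27×18 integer matrix of rank 18; reducing to Smith normal form yields diagonal entries (1,1,1,1,1,1,1,1,1,1,1,1,1,1,1,1,1,2).

Now H_k = ker ∂_k / im ∂_{k+1}, so:

  H_0: rank C_0 − rank ∂_1 = 9 − 8 = 1, and the invariant factors of ∂_1 are all 1, so H_0 ≅ Z.
  H_1: rank ker ∂_1 − rank ∂_2 = (27 − 8) − 18 = 1, and ∂_2 has invariant factor 2 > 1, so H_1 ≅ Z ⊕ Z/2.
  H_2: rank ker ∂_2 − rank ∂_3 = (18 − 18) − 0 = 0, and there is no ∂_3, so H_2 ≅ 0.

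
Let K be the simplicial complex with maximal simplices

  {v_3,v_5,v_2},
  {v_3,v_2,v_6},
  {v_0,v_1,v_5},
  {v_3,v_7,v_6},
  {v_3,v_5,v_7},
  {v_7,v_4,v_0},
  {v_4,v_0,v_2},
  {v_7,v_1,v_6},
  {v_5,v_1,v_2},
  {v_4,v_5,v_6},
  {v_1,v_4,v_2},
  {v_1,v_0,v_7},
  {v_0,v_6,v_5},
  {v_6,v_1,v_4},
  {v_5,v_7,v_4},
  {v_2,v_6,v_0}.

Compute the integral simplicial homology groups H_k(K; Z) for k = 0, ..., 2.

K has 8 vertices, 24 edges, 16 triangles.
rank ∂_0 = 0, rank ∂_1 = 7 ⇒ b_0 = 8 − 0 − 7 = 1; all invariant factors of ∂_1 are 1 so no torsion. So H_0 ≅ Z.
rank ∂_1 = 7, rank ∂_2 = 15 ⇒ b_1 = 24 − 7 − 15 = 2; all invariant factors of ∂_2 are 1 so no torsion. So H_1 ≅ Z^2.
rank ∂_2 = 15, rank ∂_3 = 0 ⇒ b_2 = 16 − 15 − 0 = 1. So H_2 ≅ Z.

H_0 = Z,  H_1 = Z^2,  H_2 = Z.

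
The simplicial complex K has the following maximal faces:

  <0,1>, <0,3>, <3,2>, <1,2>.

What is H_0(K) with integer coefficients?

Order the vertices as 0 < 1 < 2 < 3. Listing each simplex with vertices in this order, K has dimension 1 with simplices:

  0-simplices (4): [0], [1], [2], [3]
  1-simplices (4): [0,1], [0,3], [1,2], [2,3]

giving chain groups C_0 ≅ Z^4, C_1 ≅ Z^4.

The boundary map ∂_1: C_1 → C_0 is given by ∂[p,q] = [q] − [p]. For instance
  ∂[0,1] = [1] − [0].
As a 4×4 matrix over Z this has rank 3, with invariant factors (1,1,1).

Computing H_k = (kernel of ∂_k) / (image of ∂_{k+1}):

  H_0: rank C_0 − rank ∂_1 = 4 − 3 = 1, and the invariant factors of ∂_1 are all 1, so H_0 = Z.

H_0 ≅ Z.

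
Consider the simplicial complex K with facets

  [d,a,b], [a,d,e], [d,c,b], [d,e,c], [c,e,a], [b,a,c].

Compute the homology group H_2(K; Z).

Order the vertices as a < b < c < d < e. Listing each simplex with vertices in this order, K has dimension 2 with simplices:

  0-simplices (5): a, b, c, d, e
  1-simplices (9): ab, ac, ad, ae, bc, bd, cd, ce, de
  2-simplices (6): abc, abd, ace, ade, bcd, cde

giving chain groups C_0 ≅ Z^5, C_1 ≅ Z^9, C_2 ≅ Z^6.

∂_1: C_1 → C_0 maps an edge to its endpoints' difference, ∂[p,q] = q − p. For instance
  ∂bd = d − b.
The resulting 5×9 matrix has rank 4, and its Smith normal form has invariant factors (1,1,1,1).

∂_2: C_2 → C_1 acts by ∂[p,q,r] = [q,r] − [p,r] + [p,q]. For instance
  ∂cde = de − ce + cd,
  ∂bcd = cd − bd + bc.
This gives a 9×6 integer matrix of rank 5; reducing to Smith normal form yields diagonal entries (1,1,1,1,1).

Now H_k = ker ∂_k / im ∂_{k+1}, so:

  H_2: rank ker ∂_2 − rank ∂_3 = (6 − 5) − 0 = 1, and there is no ∂_3, so H_2 ≅ Z.

H_2 = Z.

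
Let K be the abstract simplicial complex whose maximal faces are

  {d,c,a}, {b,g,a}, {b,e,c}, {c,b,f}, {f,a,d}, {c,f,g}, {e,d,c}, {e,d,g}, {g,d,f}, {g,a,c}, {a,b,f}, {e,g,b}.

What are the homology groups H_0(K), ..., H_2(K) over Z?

H_0 = Z,  H_1 = Z_2,  H_2 = 0.

Take the total order a < b < c < d < e < f < g on the vertex set. Then K (dimension 2) consists of the simplices:

  0-simplices (7): a, b, c, d, e, f, g
  1-simplices (18): ab, ac, ad, af, ag, bc, be, bf, bg, cd, ce, cf, cg, de, df, dg, eg, fg
  2-simplices (12): abf, abg, acd, acg, adf, bce, bcf, beg, cde, cfg, deg, dfg

giving chain groups C_0 ≅ Z^7, C_1 ≅ Z^18, C_2 ≅ Z^12.

Boundary ∂_1: C_1 → C_0 maps an edge to its endpoints' difference, ∂[p,q] = q − p.
As a 7×18 matrix over Z this has rank 6, with invariant factors (1,1,1,1,1,1).

Boundary ∂_2: C_2 → C_1 acts by ∂[p,q,r] = [q,r] − [p,r] + [p,q]. For instance
  ∂dfg = fg − dg + df,
  ∂acg = cg − ag + ac.
As a 18×12 matrix over Z this has rank 12, with invariant factors (1,1,1,1,1,1,1,1,1,1,1,2).

Computing H_k = (kernel of ∂_k) / (image of ∂_{k+1}):

  H_0: rank C_0 − rank ∂_1 = 7 − 6 = 1, and the invariant factors of ∂_1 are all 1, so H_0 = Z.
  H_1: rank ker ∂_1 − rank ∂_2 = (18 − 6) − 12 = 0, and ∂_2 has invariant factor 2 > 1, so H_1 = Z_2.
  H_2: rank ker ∂_2 − rank ∂_3 = (12 − 12) − 0 = 0, and there is no ∂_3, so H_2 = 0.

(K is a triangulation of the real projective plane RP^2.)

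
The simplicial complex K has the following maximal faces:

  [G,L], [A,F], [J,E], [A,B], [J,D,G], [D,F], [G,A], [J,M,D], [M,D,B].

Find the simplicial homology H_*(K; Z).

We work with the vertex ordering A < B < D < E < F < G < J < L < M. The simplices of K, each written with vertices in increasing order, are:

  0-simplices (9): A, B, D, E, F, G, J, L, M
  1-simplices (13): AB, AF, AG, BD, BM, DF, DG, DJ, DM, EJ, GJ, GL, JM
  2-simplices (3): BDM, DGJ, DJM

Hence C_0 ≅ Z^9, C_1 ≅ Z^13, C_2 ≅ Z^3.

The boundary map ∂_1: C_1 → C_0 sends each edge [p,q] (with p < q) to q − p.
The resulting 9×13 matrix has rank 8, and its Smith normal form has invariant factors (1,1,1,1,1,1,1,1).

Boundary ∂_2: C_2 → C_1 sends each 2-simplex [p,q,r] to [q,r] − [p,r] + [p,q]. For instance
  ∂DJM = JM − DM + DJ,
  ∂BDM = DM − BM + BD.
The 13×3 boundary matrix has rank 3 and Smith normal form diag(1,1,1).

Reading off H_k = ker ∂_k / im ∂_{k+1}:

  H_0: rank C_0 − rank ∂_1 = 9 − 8 = 1, and the invariant factors of ∂_1 are all 1, so H_0 = Z.
  H_1: rank ker ∂_1 − rank ∂_2 = (13 − 8) − 3 = 2, and the invariant factors of ∂_2 are all 1, so H_1 = Z^2.
  H_2: rank ker ∂_2 − rank ∂_3 = (3 − 3) − 0 = 0, and there is no ∂_3, so H_2 = 0.

H_0 = Z,  H_1 = Z^2,  H_2 = 0.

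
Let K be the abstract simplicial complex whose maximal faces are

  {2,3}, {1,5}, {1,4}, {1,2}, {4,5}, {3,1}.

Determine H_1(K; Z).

Fix the vertex order 1 < 2 < 3 < 4 < 5 and write every simplex with vertices in increasing order. Then dim K = 1 and the simplices of K are:

  0-simplices (5): [1], [2], [3], [4], [5]
  1-simplices (6): [1,2], [1,3], [1,4], [1,5], [2,3], [4,5]

Hence C_0 ≅ Z^5, C_1 ≅ Z^6.

Boundary ∂_1: C_1 → C_0 maps an edge to its endpoints' difference, ∂[p,q] = q − p. For instance
  ∂[1,4] = [4] − [1].
This gives a 5×6 integer matrix of rank 4; reducing to Smith normal form yields diagonal entries (1,1,1,1).

Reading off H_k = ker ∂_k / im ∂_{k+1}:

  H_1: rank ker ∂_1 − rank ∂_2 = (6 − 4) − 0 = 2, and there is no ∂_2, so H_1 ≅ Z^2.

H_1 = Z^2.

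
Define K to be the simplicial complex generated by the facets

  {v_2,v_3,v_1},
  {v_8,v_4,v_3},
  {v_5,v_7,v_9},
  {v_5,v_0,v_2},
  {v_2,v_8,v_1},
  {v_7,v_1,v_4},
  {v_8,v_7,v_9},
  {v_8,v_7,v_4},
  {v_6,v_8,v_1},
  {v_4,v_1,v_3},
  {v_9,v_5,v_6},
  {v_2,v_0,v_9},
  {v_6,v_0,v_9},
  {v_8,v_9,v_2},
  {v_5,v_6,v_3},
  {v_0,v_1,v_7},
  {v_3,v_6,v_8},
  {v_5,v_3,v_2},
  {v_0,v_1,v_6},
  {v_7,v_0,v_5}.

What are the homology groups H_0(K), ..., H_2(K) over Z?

H_0 = Z,  H_1 = Z ⊕ Z/2,  H_2 = 0.

Take the total order v_0 < v_1 < v_2 < v_3 < v_4 < v_5 < v_6 < v_7 < v_8 < v_9 on the vertex set. Then K (dimension 2) consists of the simplices:

  0-simplices (10): [v_0], [v_1], [v_2], [v_3], [v_4], [v_5], [v_6], [v_7], [v_8], [v_9]
  1-simplices (30): (30 of them)
  2-simplices (20): (20 of them)

Hence C_0 ≅ Z^10, C_1 ≅ Z^30, C_2 ≅ Z^20.

∂_1: C_1 → C_0 sends each edge [p,q] (with p < q) to q − p. For instance
  ∂[v_1,v_4] = [v_4] − [v_1].
As a 10×30 matrix over Z this has rank 9, with invariant factors (1,1,1,1,1,1,1,1,1).

The boundary map ∂_2: C_2 → C_1 acts by ∂[p,q,r] = [q,r] − [p,r] + [p,q]. For instance
  ∂[v_0,v_5,v_7] = [v_5,v_7] − [v_0,v_7] + [v_0,v_5],
  ∂[v_5,v_7,v_9] = [v_7,v_9] − [v_5,v_9] + [v_5,v_7].
The 30×20 boundary matrix has rank 20 and Smith normal form diag(1,1,1,1,1,1,1,1,1,1,1,1,1,1,1,1,1,1,1,2).

Reading off H_k = ker ∂_k / im ∂_{k+1}:

  H_0: rank C_0 − rank ∂_1 = 10 − 9 = 1, and the invariant factors of ∂_1 are all 1, so H_0 ≅ Z.
  H_1: rank ker ∂_1 − rank ∂_2 = (30 − 9) − 20 = 1, and ∂_2 has invariant factor 2 > 1, so H_1 ≅ Z ⊕ Z/2.
  H_2: rank ker ∂_2 − rank ∂_3 = (20 − 20) − 0 = 0, and there is no ∂_3, so H_2 ≅ 0.

As a check, the Euler characteristic is 10 − 30 + 20 = 0, which agrees with 1 − 1 + 0 = 0.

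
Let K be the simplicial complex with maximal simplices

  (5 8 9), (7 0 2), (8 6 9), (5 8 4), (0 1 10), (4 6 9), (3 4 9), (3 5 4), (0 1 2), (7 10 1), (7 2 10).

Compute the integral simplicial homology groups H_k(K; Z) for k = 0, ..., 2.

H_0 ≅ Z^2,  H_1 ≅ Z^2,  H_2 = 0.

Take the total order 0 < 1 < 2 < 3 < 4 < 5 < 6 < 7 < 8 < 9 < 10 on the vertex set. Then K (dimension 2) consists of the simplices:

  0-simplices (11): [0], [1], [2], [3], [4], [5], [6], [7], [8], [9], [10]
  1-simplices (22): [0,1], [0,2], [0,7], [0,10], [1,2], [1,7], [1,10], [2,7], [2,10], [3,4], [3,5], [3,9], [4,5], [4,6], [4,8], [4,9], [5,8], [5,9], [6,8], [6,9], [7,10], [8,9]
  2-simplices (11): [0,1,2], [0,1,10], [0,2,7], [1,7,10], [2,7,10], [3,4,5], [3,4,9], [4,5,8], [4,6,9], [5,8,9], [6,8,9]

giving chain groups C_0 ≅ Z^11, C_1 ≅ Z^22, C_2 ≅ Z^11.

∂_1: C_1 → C_0 sends each edge [p,q] (with p < q) to q − p. For instance
  ∂[4,8] = [8] − [4].
The 11×22 boundary matrix has rank 9 and Smith normal form diag(1,1,1,1,1,1,1,1,1).

∂_2: C_2 → C_1 sends each 2-simplex [p,q,r] to [q,r] − [p,r] + [p,q]. For instance
  ∂[0,1,10] = [1,10] − [0,10] + [0,1],
  ∂[5,8,9] = [8,9] − [5,9] + [5,8].
As a 22×11 matrix over Z this has rank 11, with invariant factors (1,1,1,1,1,1,1,1,1,1,1).

From H_k ≅ ker(∂_k) / im(∂_{k+1}) we obtain:

  H_0: rank C_0 − rank ∂_1 = 11 − 9 = 2, and the invariant factors of ∂_1 are all 1, so H_0 = Z^2.
  H_1: rank ker ∂_1 − rank ∂_2 = (22 − 9) − 11 = 2, and the invariant factors of ∂_2 are all 1, so H_1 = Z^2.
  H_2: rank ker ∂_2 − rank ∂_3 = (11 − 11) − 0 = 0, and there is no ∂_3, so H_2 = 0.

(K is a triangulation of the disjoint union of the cylinder S^1 x I and the Möbius band.)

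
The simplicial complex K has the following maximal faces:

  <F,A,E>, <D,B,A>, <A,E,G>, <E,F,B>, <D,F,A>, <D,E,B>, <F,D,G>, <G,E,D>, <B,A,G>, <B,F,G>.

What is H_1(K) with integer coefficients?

H_1 ≅ Z/2.

We work with the vertex ordering A < B < D < E < F < G. The simplices of K, each written with vertices in increasing order, are:

  0-simplices (6): A, B, D, E, F, G
  1-simplices (15): AB, AD, AE, AF, AG, BD, BE, BF, BG, DE, DF, DG, EF, EG, FG
  2-simplices (10): ABD, ABG, ADF, AEF, AEG, BDE, BEF, BFG, DEG, DFG

Hence C_0 ≅ Z^6, C_1 ≅ Z^15, C_2 ≅ Z^10.

The boundary map ∂_1: C_1 → C_0 maps an edge to its endpoints' difference, ∂[p,q] = q − p.
The resulting 6×15 matrix has rank 5, and its Smith normal form has invariant factors (1,1,1,1,1).

Boundary ∂_2: C_2 → C_1 sends each 2-simplex [p,q,r] to [q,r] − [p,r] + [p,q]. For instance
  ∂BEF = EF − BF + BE,
  ∂ADF = DF − AF + AD.
The resulting 15×10 matrix has rank 10, and its Smith normal form has invariant factors (1,1,1,1,1,1,1,1,1,2).

Reading off H_k = ker ∂_k / im ∂_{k+1}:

  H_1: rank ker ∂_1 − rank ∂_2 = (15 − 5) − 10 = 0, and ∂_2 has invariant factor 2 > 1, so H_1 = Z/2.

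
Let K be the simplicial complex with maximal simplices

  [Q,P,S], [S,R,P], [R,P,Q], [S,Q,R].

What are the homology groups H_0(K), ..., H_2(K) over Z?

H_0 = Z,  H_1 = 0,  H_2 = Z.

Take the total order P < Q < R < S on the vertex set. Then K (dimension 2) consists of the simplices:

  0-simplices (4): P, Q, R, S
  1-simplices (6): PQ, PR, PS, QR, QS, RS
  2-simplices (4): PQR, PQS, PRS, QRS

Hence C_0 ≅ Z^4, C_1 ≅ Z^6, C_2 ≅ Z^4.

The boundary map ∂_1: C_1 → C_0 sends each edge [p,q] (with p < q) to q − p. For instance
  ∂QR = R − Q.
As a 4×6 matrix over Z this has rank 3, with invariant factors (1,1,1).

Boundary ∂_2: C_2 → C_1 maps a triangle to the signed sum of its edges. For instance
  ∂PQR = QR − PR + PQ,
  ∂PRS = RS − PS + PR.
This gives a 6×4 integer matrix of rank 3; reducing to Smith normal form yields diagonal entries (1,1,1).

Now H_k = ker ∂_k / im ∂_{k+1}, so:

  H_0: rank C_0 − rank ∂_1 = 4 − 3 = 1, and the invariant factors of ∂_1 are all 1, so H_0 ≅ Z.
  H_1: rank ker ∂_1 − rank ∂_2 = (6 − 3) − 3 = 0, and the invariant factors of ∂_2 are all 1, so H_1 ≅ 0.
  H_2: rank ker ∂_2 − rank ∂_3 = (4 − 3) − 0 = 1, and there is no ∂_3, so H_2 ≅ Z.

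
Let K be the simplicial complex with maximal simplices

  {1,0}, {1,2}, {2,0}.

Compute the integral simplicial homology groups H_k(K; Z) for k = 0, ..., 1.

Order the vertices as 0 < 1 < 2. Listing each simplex with vertices in this order, K has dimension 1 with simplices:

  0-simplices (3): [0], [1], [2]
  1-simplices (3): [0,1], [0,2], [1,2]

giving chain groups C_0 ≅ Z^3, C_1 ≅ Z^3.

The boundary map ∂_1: C_1 → C_0 maps an edge to its endpoints' difference, ∂[p,q] = q − p. For instance
  ∂[0,1] = [1] − [0].
The 3×3 boundary matrix has rank 2 and Smith normal form diag(1,1).

From H_k ≅ ker(∂_k) / im(∂_{k+1}) we obtain:

  H_0: rank C_0 − rank ∂_1 = 3 − 2 = 1, and the invariant factors of ∂_1 are all 1, so H_0 ≅ Z.
  H_1: rank ker ∂_1 − rank ∂_2 = (3 − 2) − 0 = 1, and there is no ∂_2, so H_1 ≅ Z.

(K is a triangulation of the circle S^1.)

H_0 = Z,  H_1 = Z.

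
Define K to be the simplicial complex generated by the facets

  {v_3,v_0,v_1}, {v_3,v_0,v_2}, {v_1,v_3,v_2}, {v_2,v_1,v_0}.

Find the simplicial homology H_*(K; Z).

We work with the vertex ordering v_0 < v_1 < v_2 < v_3. The simplices of K, each written with vertices in increasing order, are:

  0-simplices (4): [v_0], [v_1], [v_2], [v_3]
  1-simplices (6): [v_0,v_1], [v_0,v_2], [v_0,v_3], [v_1,v_2], [v_1,v_3], [v_2,v_3]
  2-simplices (4): [v_0,v_1,v_2], [v_0,v_1,v_3], [v_0,v_2,v_3], [v_1,v_2,v_3]

so the chain groups are C_0 ≅ Z^4, C_1 ≅ Z^6, C_2 ≅ Z^4.

Boundary ∂_1: C_1 → C_0 sends each edge [p,q] (with p < q) to q − p. For instance
  ∂[v_2,v_3] = [v_3] − [v_2].
This gives a 4×6 integer matrix of rank 3; reducing to Smith normal form yields diagonal entries (1,1,1).

The boundary map ∂_2: C_2 → C_1 sends each 2-simplex [p,q,r] to [q,r] − [p,r] + [p,q]. For instance
  ∂[v_1,v_2,v_3] = [v_2,v_3] − [v_1,v_3] + [v_1,v_2],
  ∂[v_0,v_1,v_2] = [v_1,v_2] − [v_0,v_2] + [v_0,v_1].
This gives a 6×4 integer matrix of rank 3; reducing to Smith normal form yields diagonal entries (1,1,1).

Now H_k = ker ∂_k / im ∂_{k+1}, so:

  H_0: rank C_0 − rank ∂_1 = 4 − 3 = 1, and the invariant factors of ∂_1 are all 1, so H_0 = Z.
  H_1: rank ker ∂_1 − rank ∂_2 = (6 − 3) − 3 = 0, and the invariant factors of ∂_2 are all 1, so H_1 = 0.
  H_2: rank ker ∂_2 − rank ∂_3 = (4 − 3) − 0 = 1, and there is no ∂_3, so H_2 = Z.

H_0 = Z,  H_1 = 0,  H_2 = Z.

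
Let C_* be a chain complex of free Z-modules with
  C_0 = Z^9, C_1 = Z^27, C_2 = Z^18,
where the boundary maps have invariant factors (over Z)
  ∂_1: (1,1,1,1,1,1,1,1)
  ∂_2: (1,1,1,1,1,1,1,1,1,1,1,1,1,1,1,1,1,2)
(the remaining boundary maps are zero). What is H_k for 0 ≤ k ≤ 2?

H_0: b_0 = 9 − 0 − 8 = 1; torsion from ∂_1 factors > 1: none. So H_0 ≅ Z.
H_1: b_1 = 27 − 8 − 18 = 1; torsion from ∂_2 factors > 1: [2]. So H_1 ≅ Z ⊕ Z/2Z.
H_2: b_2 = 18 − 18 − 0 = 0; torsion from ∂_3 factors > 1: none. So H_2 ≅ 0.

H_0 ≅ Z,  H_1 ≅ Z ⊕ Z/2Z,  H_2 = 0.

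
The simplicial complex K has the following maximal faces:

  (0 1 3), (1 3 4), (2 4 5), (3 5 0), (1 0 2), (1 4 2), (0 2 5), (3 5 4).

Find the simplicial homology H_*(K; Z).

Order the vertices as 0 < 1 < 2 < 3 < 4 < 5. Listing each simplex with vertices in this order, K has dimension 2 with simplices:

  0-simplices (6): [0], [1], [2], [3], [4], [5]
  1-simplices (12): [0,1], [0,2], [0,3], [0,5], [1,2], [1,3], [1,4], [2,4], [2,5], [3,4], [3,5], [4,5]
  2-simplices (8): [0,1,2], [0,1,3], [0,2,5], [0,3,5], [1,2,4], [1,3,4], [2,4,5], [3,4,5]

giving chain groups C_0 ≅ Z^6, C_1 ≅ Z^12, C_2 ≅ Z^8.

Boundary ∂_1: C_1 → C_0 maps an edge to its endpoints' difference, ∂[p,q] = q − p. For instance
  ∂[0,3] = [3] − [0].
The resulting 6×12 matrix has rank 5, and its Smith normal form has invariant factors (1,1,1,1,1).

∂_2: C_2 → C_1 maps a triangle to the signed sum of its edges. For instance
  ∂[0,2,5] = [2,5] − [0,5] + [0,2],
  ∂[1,2,4] = [2,4] − [1,4] + [1,2].
The resulting 12×8 matrix has rank 7, and its Smith normal form has invariant factors (1,1,1,1,1,1,1).

Now H_k = ker ∂_k / im ∂_{k+1}, so:

  H_0: rank C_0 − rank ∂_1 = 6 − 5 = 1, and the invariant factors of ∂_1 are all 1, so H_0 = Z.
  H_1: rank ker ∂_1 − rank ∂_2 = (12 − 5) − 7 = 0, and the invariant factors of ∂_2 are all 1, so H_1 = 0.
  H_2: rank ker ∂_2 − rank ∂_3 = (8 − 7) − 0 = 1, and there is no ∂_3, so H_2 = Z.

As a check, the Euler characteristic is 6 − 12 + 8 = 2, which agrees with 1 − 0 + 1 = 2.
(K is a triangulation of the 2-sphere S^2.)

H_0 = Z,  H_1 = 0,  H_2 = Z.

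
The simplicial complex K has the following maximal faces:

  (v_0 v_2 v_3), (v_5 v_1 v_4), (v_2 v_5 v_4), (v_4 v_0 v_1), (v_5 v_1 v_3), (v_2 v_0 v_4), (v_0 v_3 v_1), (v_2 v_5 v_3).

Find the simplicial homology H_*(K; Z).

K has 6 vertices, 12 edges, 8 triangles.
rank ∂_0 = 0, rank ∂_1 = 5 ⇒ b_0 = 6 − 0 − 5 = 1; all invariant factors of ∂_1 are 1 so no torsion. So H_0 ≅ Z.
rank ∂_1 = 5, rank ∂_2 = 7 ⇒ b_1 = 12 − 5 − 7 = 0; all invariant factors of ∂_2 are 1 so no torsion. So H_1 ≅ 0.
rank ∂_2 = 7, rank ∂_3 = 0 ⇒ b_2 = 8 − 7 − 0 = 1. So H_2 ≅ Z.

H_0 = Z,  H_1 = 0,  H_2 = Z.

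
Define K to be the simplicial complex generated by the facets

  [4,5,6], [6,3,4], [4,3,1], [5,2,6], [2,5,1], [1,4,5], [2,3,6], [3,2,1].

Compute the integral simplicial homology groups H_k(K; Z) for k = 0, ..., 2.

Fix the vertex order 1 < 2 < 3 < 4 < 5 < 6 and write every simplex with vertices in increasing order. Then dim K = 2 and the simplices of K are:

  0-simplices (6): [1], [2], [3], [4], [5], [6]
  1-simplices (12): [1,2], [1,3], [1,4], [1,5], [2,3], [2,5], [2,6], [3,4], [3,6], [4,5], [4,6], [5,6]
  2-simplices (8): [1,2,3], [1,2,5], [1,3,4], [1,4,5], [2,3,6], [2,5,6], [3,4,6], [4,5,6]

so the chain groups are C_0 ≅ Z^6, C_1 ≅ Z^12, C_2 ≅ Z^8.

Boundary ∂_1: C_1 → C_0 sends each edge [p,q] (with p < q) to q − p.
The resulting 6×12 matrix has rank 5, and its Smith normal form has invariant factors (1,1,1,1,1).

The boundary map ∂_2: C_2 → C_1 sends each 2-simplex [p,q,r] to [q,r] − [p,r] + [p,q]. For instance
  ∂[2,5,6] = [5,6] − [2,6] + [2,5],
  ∂[4,5,6] = [5,6] − [4,6] + [4,5].
The 12×8 boundary matrix has rank 7 and Smith normal form diag(1,1,1,1,1,1,1).

Computing H_k = (kernel of ∂_k) / (image of ∂_{k+1}):

  H_0: rank C_0 − rank ∂_1 = 6 − 5 = 1, and the invariant factors of ∂_1 are all 1, so H_0 ≅ Z.
  H_1: rank ker ∂_1 − rank ∂_2 = (12 − 5) − 7 = 0, and the invariant factors of ∂_2 are all 1, so H_1 ≅ 0.
  H_2: rank ker ∂_2 − rank ∂_3 = (8 − 7) − 0 = 1, and there is no ∂_3, so H_2 ≅ Z.

As a check, the Euler characteristic is 6 − 12 + 8 = 2, which agrees with 1 − 0 + 1 = 2.
(K is a triangulation of the 2-sphere S^2.)

H_0 = Z,  H_1 = 0,  H_2 = Z.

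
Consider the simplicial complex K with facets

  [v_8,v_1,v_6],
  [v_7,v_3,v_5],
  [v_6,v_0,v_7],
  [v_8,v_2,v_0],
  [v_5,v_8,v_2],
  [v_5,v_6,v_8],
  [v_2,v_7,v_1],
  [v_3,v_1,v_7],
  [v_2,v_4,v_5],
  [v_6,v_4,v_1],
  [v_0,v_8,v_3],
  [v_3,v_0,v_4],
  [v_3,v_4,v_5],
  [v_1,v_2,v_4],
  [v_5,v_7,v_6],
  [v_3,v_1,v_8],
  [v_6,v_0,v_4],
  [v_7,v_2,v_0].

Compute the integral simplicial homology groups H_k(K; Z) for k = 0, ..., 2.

Take the total order v_0 < v_1 < v_2 < v_3 < v_4 < v_5 < v_6 < v_7 < v_8 on the vertex set. Then K (dimension 2) consists of the simplices:

  0-simplices (9): [v_0], [v_1], [v_2], [v_3], [v_4], [v_5], [v_6], [v_7], [v_8]
  1-simplices (27): (27 of them)
  2-simplices (18): (18 of them)

Hence C_0 ≅ Z^9, C_1 ≅ Z^27, C_2 ≅ Z^18.

Boundary ∂_1: C_1 → C_0 maps an edge to its endpoints' difference, ∂[p,q] = q − p. For instance
  ∂[v_0,v_3] = [v_3] − [v_0].
As a 9×27 matrix over Z this has rank 8, with invariant factors (1,1,1,1,1,1,1,1).

∂_2: C_2 → C_1 maps a triangle to the signed sum of its edges. For instance
  ∂[v_3,v_4,v_5] = [v_4,v_5] − [v_3,v_5] + [v_3,v_4],
  ∂[v_0,v_2,v_7] = [v_2,v_7] − [v_0,v_7] + [v_0,v_2].
The resulting 27×18 matrix has rank 17, and its Smith normal form has invariant factors (1,1,1,1,1,1,1,1,1,1,1,1,1,1,1,1,1).

From H_k ≅ ker(∂_k) / im(∂_{k+1}) we obtain:

  H_0: rank C_0 − rank ∂_1 = 9 − 8 = 1, and the invariant factors of ∂_1 are all 1, so H_0 = Z.
  H_1: rank ker ∂_1 − rank ∂_2 = (27 − 8) − 17 = 2, and the invariant factors of ∂_2 are all 1, so H_1 = Z^2.
  H_2: rank ker ∂_2 − rank ∂_3 = (18 − 17) − 0 = 1, and there is no ∂_3, so H_2 = Z.

As a check, the Euler characteristic is 9 − 27 + 18 = 0, which agrees with 1 − 2 + 1 = 0.

H_0 ≅ Z,  H_1 ≅ Z^2,  H_2 ≅ Z.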